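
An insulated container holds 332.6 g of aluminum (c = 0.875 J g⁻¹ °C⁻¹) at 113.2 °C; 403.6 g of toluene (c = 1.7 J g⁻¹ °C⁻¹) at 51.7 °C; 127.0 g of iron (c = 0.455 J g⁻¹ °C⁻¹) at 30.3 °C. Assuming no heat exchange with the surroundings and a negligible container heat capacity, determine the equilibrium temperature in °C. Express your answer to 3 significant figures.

T_f = 67.8 °C

Σ mᵢcᵢ(T − Tᵢ) = 0  ⇒  T = Σ mᵢcᵢTᵢ / Σ mᵢcᵢ
Σ mᵢcᵢ = 332.6×0.875 + 403.6×1.7 + 127.0×0.455 = 1034.930
Σ mᵢcᵢTᵢ = 291.025×113.2 + 686.12×51.7 + 57.785×30.3 = 70167
T = 70167 / 1034.930 = 67.80 °C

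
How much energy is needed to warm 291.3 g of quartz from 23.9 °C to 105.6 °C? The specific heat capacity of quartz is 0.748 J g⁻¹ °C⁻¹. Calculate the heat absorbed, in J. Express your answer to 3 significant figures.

q = 17800 J

q = m c ΔT = 291.3 × 0.748 × (105.6 − 23.9)
q = 291.3 × 0.748 × 81.7 = 17800 J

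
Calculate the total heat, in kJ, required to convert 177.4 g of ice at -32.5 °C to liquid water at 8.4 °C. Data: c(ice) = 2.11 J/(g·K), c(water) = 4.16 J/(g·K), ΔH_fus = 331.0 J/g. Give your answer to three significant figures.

q1 (heat ice -32.5→0.0 °C): 177.4 × 2.11 × 32.5 = 12165 J
q2 (melt at 0 °C): 177.4 × 331.0 = 58719 J
q3 (heat water 0.0→8.4 °C): 177.4 × 4.16 × 8.4 = 6199 J
Total: 12165 + 58719 + 6199 = 77083 J = 77.1 kJ

q = 77.1 kJ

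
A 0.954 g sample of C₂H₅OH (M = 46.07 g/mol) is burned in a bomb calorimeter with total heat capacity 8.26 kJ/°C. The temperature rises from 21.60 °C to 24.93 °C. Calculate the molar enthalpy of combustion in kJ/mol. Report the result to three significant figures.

ΔH = -1330 kJ/mol

ΔT = 24.93 − 21.60 = 3.33 °C
q_cal = C_cal × ΔT = 8.26 × 3.33 = 27.5058 kJ
n = 0.954 / 46.07 = 0.02071 mol
q_rxn = −q_cal = -27.5058 kJ
ΔH = -27.5058 / 0.02071 = -1328 kJ/mol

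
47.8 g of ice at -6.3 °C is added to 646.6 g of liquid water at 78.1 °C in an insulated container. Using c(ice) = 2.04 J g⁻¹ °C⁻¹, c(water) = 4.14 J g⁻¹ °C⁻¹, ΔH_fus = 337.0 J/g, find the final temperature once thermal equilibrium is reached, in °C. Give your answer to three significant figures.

Heat to bring ice to 0 °C and melt it: q₁ = 47.8×2.04×6.3 + 47.8×337.0 = 16723 J
Heat the water can supply cooling to 0 °C: 646.6×4.14×78.1 = 209068 J > q₁, so all ice melts.
Energy balance: 646.6×4.14×(78.1 − T) = 16723 + 47.8×4.14×(T − 0)
2676.924(78.1 − T) = 16723 + 197.892 T
209068 − 16723 = 2874.816 T
T = 192345 / 2874.816 = 66.91 °C

T_f = 66.9 °C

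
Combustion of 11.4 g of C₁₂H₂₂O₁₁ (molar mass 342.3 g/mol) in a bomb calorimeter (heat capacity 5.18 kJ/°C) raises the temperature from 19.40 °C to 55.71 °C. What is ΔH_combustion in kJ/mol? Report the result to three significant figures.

ΔT = 55.71 − 19.40 = 36.31 °C
q_cal = C_cal × ΔT = 5.18 × 36.31 = 188.0858 kJ
n = 11.4 / 342.3 = 0.03330 mol
q_rxn = −q_cal = -188.0858 kJ
ΔH = -188.0858 / 0.03330 = -5648 kJ/mol

ΔH = -5650 kJ/mol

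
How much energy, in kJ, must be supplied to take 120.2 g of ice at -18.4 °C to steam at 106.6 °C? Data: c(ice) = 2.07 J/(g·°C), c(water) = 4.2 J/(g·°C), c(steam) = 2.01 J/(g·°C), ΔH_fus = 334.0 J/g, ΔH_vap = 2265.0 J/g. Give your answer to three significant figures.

q = 369 kJ

q1 (heat ice -18.4→0.0 °C): 120.2 × 2.07 × 18.4 = 4578 J
q2 (melt at 0 °C): 120.2 × 334.0 = 40147 J
q3 (heat water 0.0→100.0 °C): 120.2 × 4.2 × 100.0 = 50484 J
q4 (vaporize at 100 °C): 120.2 × 2265.0 = 272253 J
q5 (heat steam 100.0→106.6 °C): 120.2 × 2.01 × 6.6 = 1595 J
Total: 4578 + 40147 + 50484 + 272253 + 1595 = 369057 J = 369 kJ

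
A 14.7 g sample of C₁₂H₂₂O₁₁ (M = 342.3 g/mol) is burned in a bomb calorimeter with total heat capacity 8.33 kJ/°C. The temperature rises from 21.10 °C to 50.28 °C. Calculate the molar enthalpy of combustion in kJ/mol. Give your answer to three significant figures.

ΔT = 50.28 − 21.10 = 29.18 °C
q_cal = C_cal × ΔT = 8.33 × 29.18 = 243.0694 kJ
n = 14.7 / 342.3 = 0.04294 mol
q_rxn = −q_cal = -243.0694 kJ
ΔH = -243.0694 / 0.04294 = -5661 kJ/mol

ΔH = -5660 kJ/mol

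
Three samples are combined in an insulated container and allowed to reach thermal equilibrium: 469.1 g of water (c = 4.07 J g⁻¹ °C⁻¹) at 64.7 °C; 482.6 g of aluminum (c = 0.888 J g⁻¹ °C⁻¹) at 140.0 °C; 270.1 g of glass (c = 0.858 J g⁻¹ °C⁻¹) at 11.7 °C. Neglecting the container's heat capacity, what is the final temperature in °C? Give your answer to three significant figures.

T_f = 72.5 °C

Σ mᵢcᵢ(T − Tᵢ) = 0  ⇒  T = Σ mᵢcᵢTᵢ / Σ mᵢcᵢ
Σ mᵢcᵢ = 469.1×4.07 + 482.6×0.888 + 270.1×0.858 = 2569.5316
Σ mᵢcᵢTᵢ = 1909.237×64.7 + 428.5488×140.0 + 231.7458×11.7 = 186240
T = 186240 / 2569.5316 = 72.48 °C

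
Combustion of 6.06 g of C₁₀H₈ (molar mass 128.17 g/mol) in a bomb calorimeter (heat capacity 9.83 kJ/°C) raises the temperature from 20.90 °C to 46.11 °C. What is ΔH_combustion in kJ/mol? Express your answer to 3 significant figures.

ΔH = -5240 kJ/mol

ΔT = 46.11 − 20.90 = 25.21 °C
q_cal = C_cal × ΔT = 9.83 × 25.21 = 247.8143 kJ
n = 6.06 / 128.17 = 0.04728 mol
q_rxn = −q_cal = -247.8143 kJ
ΔH = -247.8143 / 0.04728 = -5241 kJ/mol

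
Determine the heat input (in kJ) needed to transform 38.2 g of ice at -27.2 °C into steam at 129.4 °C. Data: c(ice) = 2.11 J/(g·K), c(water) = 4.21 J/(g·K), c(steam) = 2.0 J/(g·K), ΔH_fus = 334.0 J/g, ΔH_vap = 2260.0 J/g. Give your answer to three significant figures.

q = 120 kJ

q1 (heat ice -27.2→0.0 °C): 38.2 × 2.11 × 27.2 = 2192 J
q2 (melt at 0 °C): 38.2 × 334.0 = 12759 J
q3 (heat water 0.0→100.0 °C): 38.2 × 4.21 × 100.0 = 16082 J
q4 (vaporize at 100 °C): 38.2 × 2260.0 = 86332 J
q5 (heat steam 100.0→129.4 °C): 38.2 × 2.0 × 29.4 = 2246 J
Total: 2192 + 12759 + 16082 + 86332 + 2246 = 119611 J = 120 kJ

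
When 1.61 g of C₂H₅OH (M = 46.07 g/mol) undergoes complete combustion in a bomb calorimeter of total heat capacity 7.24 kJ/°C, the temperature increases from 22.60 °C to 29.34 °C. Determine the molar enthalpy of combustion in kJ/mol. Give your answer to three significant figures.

ΔT = 29.34 − 22.60 = 6.74 °C
q_cal = C_cal × ΔT = 7.24 × 6.74 = 48.7976 kJ
n = 1.61 / 46.07 = 0.03495 mol
q_rxn = −q_cal = -48.7976 kJ
ΔH = -48.7976 / 0.03495 = -1396 kJ/mol

ΔH = -1400 kJ/mol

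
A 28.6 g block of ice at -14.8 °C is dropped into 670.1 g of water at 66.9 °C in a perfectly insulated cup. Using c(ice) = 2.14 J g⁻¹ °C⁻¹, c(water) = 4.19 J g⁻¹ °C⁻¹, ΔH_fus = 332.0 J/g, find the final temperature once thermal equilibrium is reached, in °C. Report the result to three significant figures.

Heat to bring ice to 0 °C and melt it: q₁ = 28.6×2.14×14.8 + 28.6×332.0 = 10401 J
Heat the water can supply cooling to 0 °C: 670.1×4.19×66.9 = 187836 J > q₁, so all ice melts.
Energy balance: 670.1×4.19×(66.9 − T) = 10401 + 28.6×4.19×(T − 0)
2807.719(66.9 − T) = 10401 + 119.834 T
187836 − 10401 = 2927.553 T
T = 177435 / 2927.553 = 60.61 °C

T_f = 60.6 °C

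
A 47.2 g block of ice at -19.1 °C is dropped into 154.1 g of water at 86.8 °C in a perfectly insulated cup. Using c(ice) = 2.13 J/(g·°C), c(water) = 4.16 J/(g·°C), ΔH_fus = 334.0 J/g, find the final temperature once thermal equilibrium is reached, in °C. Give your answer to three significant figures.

Heat to bring ice to 0 °C and melt it: q₁ = 47.2×2.13×19.1 + 47.2×334.0 = 17685 J
Heat the water can supply cooling to 0 °C: 154.1×4.16×86.8 = 55643.7 J > q₁, so all ice melts.
Energy balance: 154.1×4.16×(86.8 − T) = 17685 + 47.2×4.16×(T − 0)
641.056(86.8 − T) = 17685 + 196.352 T
55643.7 − 17685 = 837.408 T
T = 37958.7 / 837.408 = 45.33 °C

T_f = 45.3 °C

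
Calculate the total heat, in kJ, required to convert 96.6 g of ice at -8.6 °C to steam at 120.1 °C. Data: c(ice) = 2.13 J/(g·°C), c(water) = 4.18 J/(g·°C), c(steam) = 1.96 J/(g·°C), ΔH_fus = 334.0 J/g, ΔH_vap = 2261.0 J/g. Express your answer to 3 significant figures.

q1 (heat ice -8.6→0.0 °C): 96.6 × 2.13 × 8.6 = 1770 J
q2 (melt at 0 °C): 96.6 × 334.0 = 32264 J
q3 (heat water 0.0→100.0 °C): 96.6 × 4.18 × 100.0 = 40379 J
q4 (vaporize at 100 °C): 96.6 × 2261.0 = 218413 J
q5 (heat steam 100.0→120.1 °C): 96.6 × 1.96 × 20.1 = 3806 J
Total: 1770 + 32264 + 40379 + 218413 + 3806 = 296632 J = 297 kJ

q = 297 kJ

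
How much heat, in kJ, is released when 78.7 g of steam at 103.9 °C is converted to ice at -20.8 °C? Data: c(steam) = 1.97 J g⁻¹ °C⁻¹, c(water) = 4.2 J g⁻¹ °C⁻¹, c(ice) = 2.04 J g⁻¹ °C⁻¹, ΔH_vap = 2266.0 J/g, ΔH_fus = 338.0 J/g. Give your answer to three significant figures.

q1 (cool steam 103.9→100 °C): 78.7 × 1.97 × 3.9 = 605 J
q2 (condense at 100 °C): 78.7 × 2266.0 = 178334 J
q3 (cool water 100→0 °C): 78.7 × 4.2 × 100.0 = 33054 J
q4 (freeze at 0 °C): 78.7 × 338.0 = 26601 J
q5 (cool ice 0→-20.8 °C): 78.7 × 2.04 × 20.8 = 3339 J
Total: 605 + 178334 + 33054 + 26601 + 3339 = 241933 J = 242 kJ

q = 242 kJ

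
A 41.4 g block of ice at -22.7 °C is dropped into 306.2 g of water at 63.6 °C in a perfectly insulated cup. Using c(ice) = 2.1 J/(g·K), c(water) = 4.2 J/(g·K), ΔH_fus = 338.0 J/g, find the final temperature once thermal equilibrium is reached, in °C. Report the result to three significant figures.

T_f = 45.1 °C

Heat to bring ice to 0 °C and melt it: q₁ = 41.4×2.1×22.7 + 41.4×338.0 = 15967 J
Heat the water can supply cooling to 0 °C: 306.2×4.2×63.6 = 81792.1 J > q₁, so all ice melts.
Energy balance: 306.2×4.2×(63.6 − T) = 15967 + 41.4×4.2×(T − 0)
1286.04(63.6 − T) = 15967 + 173.88 T
81792.1 − 15967 = 1459.92 T
T = 65825.1 / 1459.92 = 45.09 °C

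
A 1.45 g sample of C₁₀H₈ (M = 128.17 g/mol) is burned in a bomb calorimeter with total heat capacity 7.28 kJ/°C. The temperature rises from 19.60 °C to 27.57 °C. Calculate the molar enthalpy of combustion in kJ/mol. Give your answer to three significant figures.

ΔT = 27.57 − 19.60 = 7.97 °C
q_cal = C_cal × ΔT = 7.28 × 7.97 = 58.0216 kJ
n = 1.45 / 128.17 = 0.01131 mol
q_rxn = −q_cal = -58.0216 kJ
ΔH = -58.0216 / 0.01131 = -5130 kJ/mol

ΔH = -5130 kJ/mol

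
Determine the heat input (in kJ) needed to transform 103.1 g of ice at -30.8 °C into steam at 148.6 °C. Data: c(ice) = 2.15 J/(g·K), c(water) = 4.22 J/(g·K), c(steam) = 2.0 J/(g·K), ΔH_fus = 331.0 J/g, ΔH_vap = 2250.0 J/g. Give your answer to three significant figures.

q = 326 kJ

q1 (heat ice -30.8→0.0 °C): 103.1 × 2.15 × 30.8 = 6827 J
q2 (melt at 0 °C): 103.1 × 331.0 = 34126 J
q3 (heat water 0.0→100.0 °C): 103.1 × 4.22 × 100.0 = 43508 J
q4 (vaporize at 100 °C): 103.1 × 2250.0 = 231975 J
q5 (heat steam 100.0→148.6 °C): 103.1 × 2.0 × 48.6 = 10021 J
Total: 6827 + 34126 + 43508 + 231975 + 10021 = 326457 J = 326 kJ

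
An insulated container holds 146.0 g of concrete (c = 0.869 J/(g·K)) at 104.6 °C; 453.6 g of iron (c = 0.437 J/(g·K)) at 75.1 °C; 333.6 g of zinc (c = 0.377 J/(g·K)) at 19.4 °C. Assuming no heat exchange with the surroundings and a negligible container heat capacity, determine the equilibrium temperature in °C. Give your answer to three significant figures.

Σ mᵢcᵢ(T − Tᵢ) = 0  ⇒  T = Σ mᵢcᵢTᵢ / Σ mᵢcᵢ
Σ mᵢcᵢ = 146.0×0.869 + 453.6×0.437 + 333.6×0.377 = 450.8644
Σ mᵢcᵢTᵢ = 126.874×104.6 + 198.2232×75.1 + 125.7672×19.4 = 30597
T = 30597 / 450.8644 = 67.86 °C

T_f = 67.9 °C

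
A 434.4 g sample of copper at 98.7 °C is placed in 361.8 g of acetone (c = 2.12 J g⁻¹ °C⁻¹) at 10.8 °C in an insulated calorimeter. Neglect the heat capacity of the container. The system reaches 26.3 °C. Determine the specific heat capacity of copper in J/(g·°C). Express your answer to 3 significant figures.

q_gained = (361.8 × 2.12) × (26.3 − 10.8) = 11890 J
q_lost = 434.4 × c × (98.7 − 26.3) = 31450.56 c
Set equal: c = 11890 / 31450.56 = 0.378 J/(g·°C)

c = 0.378 J/(g·°C)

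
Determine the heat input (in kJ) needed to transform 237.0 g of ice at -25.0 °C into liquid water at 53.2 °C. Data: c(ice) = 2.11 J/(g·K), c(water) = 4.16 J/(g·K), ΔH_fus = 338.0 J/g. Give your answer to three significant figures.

q1 (heat ice -25.0→0.0 °C): 237.0 × 2.11 × 25.0 = 12502 J
q2 (melt at 0 °C): 237.0 × 338.0 = 80106 J
q3 (heat water 0.0→53.2 °C): 237.0 × 4.16 × 53.2 = 52451 J
Total: 12502 + 80106 + 52451 = 145059 J = 145 kJ

q = 145 kJ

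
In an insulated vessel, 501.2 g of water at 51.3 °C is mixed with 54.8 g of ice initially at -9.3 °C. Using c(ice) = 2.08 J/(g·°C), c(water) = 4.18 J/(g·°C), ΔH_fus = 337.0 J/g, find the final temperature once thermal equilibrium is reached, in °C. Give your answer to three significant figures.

Heat to bring ice to 0 °C and melt it: q₁ = 54.8×2.08×9.3 + 54.8×337.0 = 19528 J
Heat the water can supply cooling to 0 °C: 501.2×4.18×51.3 = 107474 J > q₁, so all ice melts.
Energy balance: 501.2×4.18×(51.3 − T) = 19528 + 54.8×4.18×(T − 0)
2095.016(51.3 − T) = 19528 + 229.064 T
107474 − 19528 = 2324.080 T
T = 87946 / 2324.080 = 37.84 °C

T_f = 37.8 °C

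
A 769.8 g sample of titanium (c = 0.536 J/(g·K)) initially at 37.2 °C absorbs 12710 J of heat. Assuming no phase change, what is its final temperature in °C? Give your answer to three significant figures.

T_f = 68.0 °C

ΔT = q / (m c) = 12710 / (769.8 × 0.536) = 30.80 °C
T_f = 37.2 + 30.80 = 68.00 °C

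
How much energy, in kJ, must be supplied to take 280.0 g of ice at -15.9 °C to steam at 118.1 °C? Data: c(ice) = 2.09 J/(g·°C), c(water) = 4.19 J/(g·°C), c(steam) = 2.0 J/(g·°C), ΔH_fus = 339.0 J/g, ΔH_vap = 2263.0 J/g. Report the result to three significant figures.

q1 (heat ice -15.9→0.0 °C): 280.0 × 2.09 × 15.9 = 9305 J
q2 (melt at 0 °C): 280.0 × 339.0 = 94920 J
q3 (heat water 0.0→100.0 °C): 280.0 × 4.19 × 100.0 = 117320 J
q4 (vaporize at 100 °C): 280.0 × 2263.0 = 633640 J
q5 (heat steam 100.0→118.1 °C): 280.0 × 2.0 × 18.1 = 10136 J
Total: 9305 + 94920 + 117320 + 633640 + 10136 = 865321 J = 865 kJ

q = 865 kJ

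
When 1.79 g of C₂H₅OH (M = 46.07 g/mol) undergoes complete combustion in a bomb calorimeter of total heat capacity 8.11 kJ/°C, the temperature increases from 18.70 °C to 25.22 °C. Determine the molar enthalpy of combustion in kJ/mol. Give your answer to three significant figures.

ΔH = -1360 kJ/mol

ΔT = 25.22 − 18.70 = 6.52 °C
q_cal = C_cal × ΔT = 8.11 × 6.52 = 52.8772 kJ
n = 1.79 / 46.07 = 0.03885 mol
q_rxn = −q_cal = -52.8772 kJ
ΔH = -52.8772 / 0.03885 = -1361 kJ/mol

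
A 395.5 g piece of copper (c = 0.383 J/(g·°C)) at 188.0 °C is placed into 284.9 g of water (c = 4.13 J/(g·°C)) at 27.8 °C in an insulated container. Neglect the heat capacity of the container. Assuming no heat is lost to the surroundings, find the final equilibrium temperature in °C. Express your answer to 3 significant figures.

Heat lost by copper = heat gained by water.
(395.5)(0.383)(188.0 − T) = (284.9)(4.13)(T − 27.8)
151.4765 (188.0 − T) = 1176.637 (T − 27.8)
28478 − 151.4765 T = 1176.637 T − 32711
61189 = 1328.1135 T
T = 46.07 °C

T_f = 46.1 °C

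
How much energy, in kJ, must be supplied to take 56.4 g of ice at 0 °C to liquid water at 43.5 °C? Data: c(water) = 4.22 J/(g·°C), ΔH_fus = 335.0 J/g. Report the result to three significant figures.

q1 (melt at 0 °C): 56.4 × 335.0 = 18894 J
q2 (heat water 0.0→43.5 °C): 56.4 × 4.22 × 43.5 = 10353 J
Total: 18894 + 10353 = 29247 J = 29.2 kJ

q = 29.2 kJ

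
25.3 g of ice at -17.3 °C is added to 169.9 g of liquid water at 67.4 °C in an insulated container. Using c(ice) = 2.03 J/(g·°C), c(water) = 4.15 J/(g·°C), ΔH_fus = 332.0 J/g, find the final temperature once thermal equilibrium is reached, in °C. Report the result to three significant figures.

Heat to bring ice to 0 °C and melt it: q₁ = 25.3×2.03×17.3 + 25.3×332.0 = 9288.1 J
Heat the water can supply cooling to 0 °C: 169.9×4.15×67.4 = 47522.7 J > q₁, so all ice melts.
Energy balance: 169.9×4.15×(67.4 − T) = 9288.1 + 25.3×4.15×(T − 0)
705.085(67.4 − T) = 9288.1 + 104.995 T
47522.7 − 9288.1 = 810.080 T
T = 38234.6 / 810.080 = 47.20 °C

T_f = 47.2 °C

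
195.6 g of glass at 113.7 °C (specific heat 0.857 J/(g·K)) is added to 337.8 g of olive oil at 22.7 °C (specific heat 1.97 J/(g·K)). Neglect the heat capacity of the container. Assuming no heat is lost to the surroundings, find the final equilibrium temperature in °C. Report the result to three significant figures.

Heat lost by glass = heat gained by olive oil.
(195.6)(0.857)(113.7 − T) = (337.8)(1.97)(T − 22.7)
167.6292 (113.7 − T) = 665.466 (T − 22.7)
19059 − 167.6292 T = 665.466 T − 15106
34165 = 833.0952 T
T = 41.01 °C

T_f = 41.0 °C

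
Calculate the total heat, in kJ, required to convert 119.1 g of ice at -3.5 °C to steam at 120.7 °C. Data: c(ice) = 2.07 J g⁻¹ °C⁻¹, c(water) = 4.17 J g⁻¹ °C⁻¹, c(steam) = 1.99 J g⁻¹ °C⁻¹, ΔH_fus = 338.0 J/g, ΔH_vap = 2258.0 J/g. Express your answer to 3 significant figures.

q1 (heat ice -3.5→0.0 °C): 119.1 × 2.07 × 3.5 = 863 J
q2 (melt at 0 °C): 119.1 × 338.0 = 40256 J
q3 (heat water 0.0→100.0 °C): 119.1 × 4.17 × 100.0 = 49665 J
q4 (vaporize at 100 °C): 119.1 × 2258.0 = 268928 J
q5 (heat steam 100.0→120.7 °C): 119.1 × 1.99 × 20.7 = 4906 J
Total: 863 + 40256 + 49665 + 268928 + 4906 = 364618 J = 365 kJ

q = 365 kJ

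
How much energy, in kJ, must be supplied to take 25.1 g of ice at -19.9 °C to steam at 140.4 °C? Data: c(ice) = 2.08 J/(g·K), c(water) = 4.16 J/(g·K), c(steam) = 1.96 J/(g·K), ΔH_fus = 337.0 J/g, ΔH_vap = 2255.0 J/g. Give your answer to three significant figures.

q1 (heat ice -19.9→0.0 °C): 25.1 × 2.08 × 19.9 = 1039 J
q2 (melt at 0 °C): 25.1 × 337.0 = 8459 J
q3 (heat water 0.0→100.0 °C): 25.1 × 4.16 × 100.0 = 10442 J
q4 (vaporize at 100 °C): 25.1 × 2255.0 = 56601 J
q5 (heat steam 100.0→140.4 °C): 25.1 × 1.96 × 40.4 = 1988 J
Total: 1039 + 8459 + 10442 + 56601 + 1988 = 78529 J = 78.5 kJ

q = 78.5 kJ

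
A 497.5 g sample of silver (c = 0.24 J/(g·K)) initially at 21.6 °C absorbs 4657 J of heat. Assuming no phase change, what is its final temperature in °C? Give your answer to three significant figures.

T_f = 60.6 °C

ΔT = q / (m c) = 4657 / (497.5 × 0.24) = 39.00 °C
T_f = 21.6 + 39.00 = 60.60 °C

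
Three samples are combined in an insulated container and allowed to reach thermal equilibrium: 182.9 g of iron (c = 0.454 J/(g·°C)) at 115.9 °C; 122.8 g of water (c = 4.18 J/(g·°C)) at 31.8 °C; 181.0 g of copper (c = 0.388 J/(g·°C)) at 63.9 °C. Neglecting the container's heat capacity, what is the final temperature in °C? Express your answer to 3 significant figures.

Σ mᵢcᵢ(T − Tᵢ) = 0  ⇒  T = Σ mᵢcᵢTᵢ / Σ mᵢcᵢ
Σ mᵢcᵢ = 182.9×0.454 + 122.8×4.18 + 181.0×0.388 = 666.5686
Σ mᵢcᵢTᵢ = 83.0366×115.9 + 513.304×31.8 + 70.228×63.9 = 30435
T = 30435 / 666.5686 = 45.66 °C

T_f = 45.7 °C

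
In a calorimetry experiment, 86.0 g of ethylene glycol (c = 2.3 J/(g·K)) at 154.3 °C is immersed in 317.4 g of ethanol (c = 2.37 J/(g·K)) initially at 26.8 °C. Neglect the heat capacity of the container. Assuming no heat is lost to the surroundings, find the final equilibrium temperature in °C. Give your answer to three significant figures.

T_f = 53.3 °C

Heat lost by ethylene glycol = heat gained by ethanol.
(86.0)(2.3)(154.3 − T) = (317.4)(2.37)(T − 26.8)
197.8 (154.3 − T) = 752.238 (T − 26.8)
30521 − 197.8 T = 752.238 T − 20160
50681 = 950.038 T
T = 53.346 °C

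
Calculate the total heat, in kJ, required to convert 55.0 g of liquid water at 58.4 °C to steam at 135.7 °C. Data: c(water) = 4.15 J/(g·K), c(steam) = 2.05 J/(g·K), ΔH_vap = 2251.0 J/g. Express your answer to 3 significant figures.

q = 137 kJ

q1 (heat water 58.4→100.0 °C): 55.0 × 4.15 × 41.6 = 9495 J
q2 (vaporize at 100 °C): 55.0 × 2251.0 = 123805 J
q3 (heat steam 100.0→135.7 °C): 55.0 × 2.05 × 35.7 = 4025 J
Total: 9495 + 123805 + 4025 = 137325 J = 137 kJ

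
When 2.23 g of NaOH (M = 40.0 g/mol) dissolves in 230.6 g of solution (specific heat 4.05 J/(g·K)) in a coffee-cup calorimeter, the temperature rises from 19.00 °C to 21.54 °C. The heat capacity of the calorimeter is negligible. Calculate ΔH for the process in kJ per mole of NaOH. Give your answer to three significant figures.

ΔH = -42.6 kJ/mol

|ΔT| = |21.54 − 19.00| = 2.54 °C
|q_surr| = (230.6 × 4.05) × 2.54 = 933.93 × 2.54 = 2372.2 J
n(NaOH) = 2.23 / 40.0 = 0.055750 mol
Temperature rose, so q_rxn = −|q_surr| = -2.3722 kJ
ΔH = q_rxn / n = -42.55 kJ/mol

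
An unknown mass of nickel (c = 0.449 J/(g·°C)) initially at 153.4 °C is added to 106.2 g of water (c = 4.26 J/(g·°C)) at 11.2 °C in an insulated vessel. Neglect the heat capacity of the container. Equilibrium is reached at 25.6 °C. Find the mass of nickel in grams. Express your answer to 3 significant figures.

q_gained = (106.2 × 4.26) × (25.6 − 11.2) = 6515 J
q_lost = m × 0.449 × (153.4 − 25.6) = 57.3822 m
m = 6515 / 57.3822 = 114 g

m = 114 g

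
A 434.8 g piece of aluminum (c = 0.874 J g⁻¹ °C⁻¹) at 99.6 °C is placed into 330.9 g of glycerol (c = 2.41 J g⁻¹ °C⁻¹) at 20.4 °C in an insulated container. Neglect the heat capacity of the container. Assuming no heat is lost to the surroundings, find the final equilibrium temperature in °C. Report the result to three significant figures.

T_f = 46.0 °C

Heat lost by aluminum = heat gained by glycerol.
(434.8)(0.874)(99.6 − T) = (330.9)(2.41)(T − 20.4)
380.0152 (99.6 − T) = 797.469 (T − 20.4)
37850 − 380.0152 T = 797.469 T − 16268
54118 = 1177.4842 T
T = 45.96 °C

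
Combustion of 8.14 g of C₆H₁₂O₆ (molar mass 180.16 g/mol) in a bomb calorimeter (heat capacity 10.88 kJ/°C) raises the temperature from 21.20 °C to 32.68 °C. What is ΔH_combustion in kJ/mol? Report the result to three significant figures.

ΔT = 32.68 − 21.20 = 11.48 °C
q_cal = C_cal × ΔT = 10.88 × 11.48 = 124.9024 kJ
n = 8.14 / 180.16 = 0.04518 mol
q_rxn = −q_cal = -124.9024 kJ
ΔH = -124.9024 / 0.04518 = -2764.6 kJ/mol

ΔH = -2760 kJ/mol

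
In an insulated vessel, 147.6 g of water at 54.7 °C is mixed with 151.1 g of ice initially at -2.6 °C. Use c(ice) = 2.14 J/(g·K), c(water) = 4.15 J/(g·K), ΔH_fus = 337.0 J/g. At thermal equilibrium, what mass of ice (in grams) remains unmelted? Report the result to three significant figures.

Heat to warm all ice to 0 °C: 151.1×2.14×2.6 = 840.72 J
Heat released by water cooling to 0 °C: 147.6×4.15×54.7 = 33506 J
33506 J < 840.72 + 151.1×337.0 = 51761.42 J, so not all ice melts; final T = 0 °C.
Heat left for melting: 33506 − 840.72 = 32665.28 J
Mass melted = 32665.28 / 337.0 = 96.93 g
Ice remaining = 151.1 − 96.93 = 54.17 g

m_ice remaining = 54.2 g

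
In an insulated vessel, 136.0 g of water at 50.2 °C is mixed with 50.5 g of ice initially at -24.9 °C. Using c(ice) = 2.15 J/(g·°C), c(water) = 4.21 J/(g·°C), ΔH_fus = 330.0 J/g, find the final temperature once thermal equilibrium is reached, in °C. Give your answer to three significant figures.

Heat to bring ice to 0 °C and melt it: q₁ = 50.5×2.15×24.9 + 50.5×330.0 = 19369 J
Heat the water can supply cooling to 0 °C: 136.0×4.21×50.2 = 28742.5 J > q₁, so all ice melts.
Energy balance: 136.0×4.21×(50.2 − T) = 19369 + 50.5×4.21×(T − 0)
572.56(50.2 − T) = 19369 + 212.605 T
28742.5 − 19369 = 785.165 T
T = 9373.5 / 785.165 = 11.94 °C

T_f = 11.9 °C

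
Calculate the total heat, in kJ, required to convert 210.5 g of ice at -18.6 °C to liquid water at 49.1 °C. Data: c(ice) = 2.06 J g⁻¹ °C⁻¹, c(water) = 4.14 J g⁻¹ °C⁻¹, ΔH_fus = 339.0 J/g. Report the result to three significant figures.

q1 (heat ice -18.6→0.0 °C): 210.5 × 2.06 × 18.6 = 8066 J
q2 (melt at 0 °C): 210.5 × 339.0 = 71360 J
q3 (heat water 0.0→49.1 °C): 210.5 × 4.14 × 49.1 = 42789 J
Total: 8066 + 71360 + 42789 = 122215 J = 122 kJ

q = 122 kJ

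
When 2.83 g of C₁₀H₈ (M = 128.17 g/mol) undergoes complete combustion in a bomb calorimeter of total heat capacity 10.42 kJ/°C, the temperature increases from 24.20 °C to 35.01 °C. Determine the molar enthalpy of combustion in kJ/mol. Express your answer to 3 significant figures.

ΔH = -5100 kJ/mol

ΔT = 35.01 − 24.20 = 10.81 °C
q_cal = C_cal × ΔT = 10.42 × 10.81 = 112.6402 kJ
n = 2.83 / 128.17 = 0.02208 mol
q_rxn = −q_cal = -112.6402 kJ
ΔH = -112.6402 / 0.02208 = -5101 kJ/mol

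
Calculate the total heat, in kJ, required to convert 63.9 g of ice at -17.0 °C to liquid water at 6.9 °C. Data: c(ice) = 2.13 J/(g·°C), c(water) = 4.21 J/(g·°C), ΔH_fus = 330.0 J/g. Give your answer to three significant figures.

q1 (heat ice -17.0→0.0 °C): 63.9 × 2.13 × 17.0 = 2314 J
q2 (melt at 0 °C): 63.9 × 330.0 = 21087 J
q3 (heat water 0.0→6.9 °C): 63.9 × 4.21 × 6.9 = 1856 J
Total: 2314 + 21087 + 1856 = 25257 J = 25.3 kJ

q = 25.3 kJ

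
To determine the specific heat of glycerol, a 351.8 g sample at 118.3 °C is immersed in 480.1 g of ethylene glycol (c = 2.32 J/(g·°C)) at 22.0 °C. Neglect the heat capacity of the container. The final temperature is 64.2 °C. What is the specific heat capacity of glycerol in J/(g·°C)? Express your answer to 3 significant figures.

q_gained = (480.1 × 2.32) × (64.2 − 22.0) = 47000 J
q_lost = 351.8 × c × (118.3 − 64.2) = 19032.38 c
Set equal: c = 47000 / 19032.38 = 2.47 J/(g·°C)

c = 2.47 J/(g·°C)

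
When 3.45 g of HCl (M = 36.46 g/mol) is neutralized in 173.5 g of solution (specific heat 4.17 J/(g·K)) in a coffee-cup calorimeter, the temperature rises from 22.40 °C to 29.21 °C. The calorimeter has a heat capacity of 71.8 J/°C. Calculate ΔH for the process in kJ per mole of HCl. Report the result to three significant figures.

ΔH = -57.2 kJ/mol

|ΔT| = |29.21 − 22.40| = 6.81 °C
|q_surr| = (173.5 × 4.17 + 71.8) × 6.81 = 795.295 × 6.81 = 5416 J
n(HCl) = 3.45 / 36.46 = 0.09462 mol
Temperature rose, so q_rxn = −|q_surr| = -5.416 kJ
ΔH = q_rxn / n = -57.24 kJ/mol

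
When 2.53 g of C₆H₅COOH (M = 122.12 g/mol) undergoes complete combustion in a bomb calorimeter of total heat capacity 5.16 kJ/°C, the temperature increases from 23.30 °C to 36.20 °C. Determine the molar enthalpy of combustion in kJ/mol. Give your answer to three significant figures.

ΔT = 36.20 − 23.30 = 12.90 °C
q_cal = C_cal × ΔT = 5.16 × 12.90 = 66.564 kJ
n = 2.53 / 122.12 = 0.02072 mol
q_rxn = −q_cal = -66.564 kJ
ΔH = -66.564 / 0.02072 = -3213 kJ/mol

ΔH = -3210 kJ/mol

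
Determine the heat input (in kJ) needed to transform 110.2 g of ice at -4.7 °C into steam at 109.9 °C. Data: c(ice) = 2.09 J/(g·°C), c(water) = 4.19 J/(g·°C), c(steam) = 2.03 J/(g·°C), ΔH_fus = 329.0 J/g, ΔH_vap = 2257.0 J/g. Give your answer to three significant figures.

q1 (heat ice -4.7→0.0 °C): 110.2 × 2.09 × 4.7 = 1082 J
q2 (melt at 0 °C): 110.2 × 329.0 = 36256 J
q3 (heat water 0.0→100.0 °C): 110.2 × 4.19 × 100.0 = 46174 J
q4 (vaporize at 100 °C): 110.2 × 2257.0 = 248721 J
q5 (heat steam 100.0→109.9 °C): 110.2 × 2.03 × 9.9 = 2215 J
Total: 1082 + 36256 + 46174 + 248721 + 2215 = 334448 J = 334 kJ

q = 334 kJ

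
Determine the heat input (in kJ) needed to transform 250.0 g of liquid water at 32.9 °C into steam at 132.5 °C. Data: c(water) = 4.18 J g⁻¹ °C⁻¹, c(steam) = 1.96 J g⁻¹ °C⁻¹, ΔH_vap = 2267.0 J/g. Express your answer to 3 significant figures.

q1 (heat water 32.9→100.0 °C): 250.0 × 4.18 × 67.1 = 70120 J
q2 (vaporize at 100 °C): 250.0 × 2267.0 = 566750 J
q3 (heat steam 100.0→132.5 °C): 250.0 × 1.96 × 32.5 = 15925 J
Total: 70120 + 566750 + 15925 = 652795 J = 653 kJ

q = 653 kJ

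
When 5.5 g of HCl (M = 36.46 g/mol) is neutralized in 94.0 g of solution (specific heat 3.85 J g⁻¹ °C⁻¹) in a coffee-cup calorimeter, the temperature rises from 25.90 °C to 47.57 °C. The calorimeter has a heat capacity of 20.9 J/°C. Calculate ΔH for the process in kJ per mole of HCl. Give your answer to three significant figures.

|ΔT| = |47.57 − 25.90| = 21.67 °C
|q_surr| = (94.0 × 3.85 + 20.9) × 21.67 = 382.8 × 21.67 = 8295 J
n(HCl) = 5.5 / 36.46 = 0.1509 mol
Temperature rose, so q_rxn = −|q_surr| = -8.295 kJ
ΔH = q_rxn / n = -54.97 kJ/mol

ΔH = -55.0 kJ/mol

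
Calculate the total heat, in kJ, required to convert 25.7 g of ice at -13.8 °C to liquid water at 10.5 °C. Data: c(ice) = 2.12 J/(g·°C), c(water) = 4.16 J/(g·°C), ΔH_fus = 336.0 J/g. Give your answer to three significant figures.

q = 10.5 kJ

q1 (heat ice -13.8→0.0 °C): 25.7 × 2.12 × 13.8 = 752 J
q2 (melt at 0 °C): 25.7 × 336.0 = 8635 J
q3 (heat water 0.0→10.5 °C): 25.7 × 4.16 × 10.5 = 1123 J
Total: 752 + 8635 + 1123 = 10510 J = 10.5 kJ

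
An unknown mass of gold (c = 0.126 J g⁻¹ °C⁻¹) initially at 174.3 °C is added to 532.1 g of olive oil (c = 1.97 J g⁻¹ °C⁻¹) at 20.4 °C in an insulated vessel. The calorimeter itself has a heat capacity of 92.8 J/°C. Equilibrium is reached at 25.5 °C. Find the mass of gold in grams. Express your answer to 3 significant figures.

m = 310 g

q_gained = (532.1 × 1.97 + 92.8) × (25.5 − 20.4) = 5819 J
q_lost = m × 0.126 × (174.3 − 25.5) = 18.7488 m
m = 5819 / 18.7488 = 310 g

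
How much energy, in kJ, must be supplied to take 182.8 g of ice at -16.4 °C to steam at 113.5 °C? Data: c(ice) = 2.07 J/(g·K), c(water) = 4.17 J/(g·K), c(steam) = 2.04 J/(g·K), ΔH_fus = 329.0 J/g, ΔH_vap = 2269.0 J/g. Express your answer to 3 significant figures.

q = 562 kJ

q1 (heat ice -16.4→0.0 °C): 182.8 × 2.07 × 16.4 = 6206 J
q2 (melt at 0 °C): 182.8 × 329.0 = 60141 J
q3 (heat water 0.0→100.0 °C): 182.8 × 4.17 × 100.0 = 76228 J
q4 (vaporize at 100 °C): 182.8 × 2269.0 = 414773 J
q5 (heat steam 100.0→113.5 °C): 182.8 × 2.04 × 13.5 = 5034 J
Total: 6206 + 60141 + 76228 + 414773 + 5034 = 562382 J = 562 kJ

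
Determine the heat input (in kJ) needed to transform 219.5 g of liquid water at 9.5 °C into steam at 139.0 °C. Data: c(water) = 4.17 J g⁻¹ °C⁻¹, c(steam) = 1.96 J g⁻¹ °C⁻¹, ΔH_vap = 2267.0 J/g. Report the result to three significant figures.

q1 (heat water 9.5→100.0 °C): 219.5 × 4.17 × 90.5 = 82836 J
q2 (vaporize at 100 °C): 219.5 × 2267.0 = 497607 J
q3 (heat steam 100.0→139.0 °C): 219.5 × 1.96 × 39.0 = 16779 J
Total: 82836 + 497607 + 16779 = 597222 J = 597 kJ

q = 597 kJ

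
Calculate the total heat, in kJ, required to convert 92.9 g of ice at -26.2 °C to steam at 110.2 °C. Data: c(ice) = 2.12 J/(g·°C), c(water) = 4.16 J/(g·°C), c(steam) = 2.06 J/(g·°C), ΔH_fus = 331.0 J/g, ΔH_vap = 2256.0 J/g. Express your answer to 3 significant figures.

q = 286 kJ

q1 (heat ice -26.2→0.0 °C): 92.9 × 2.12 × 26.2 = 5160 J
q2 (melt at 0 °C): 92.9 × 331.0 = 30750 J
q3 (heat water 0.0→100.0 °C): 92.9 × 4.16 × 100.0 = 38646 J
q4 (vaporize at 100 °C): 92.9 × 2256.0 = 209582 J
q5 (heat steam 100.0→110.2 °C): 92.9 × 2.06 × 10.2 = 1952 J
Total: 5160 + 30750 + 38646 + 209582 + 1952 = 286090 J = 286 kJ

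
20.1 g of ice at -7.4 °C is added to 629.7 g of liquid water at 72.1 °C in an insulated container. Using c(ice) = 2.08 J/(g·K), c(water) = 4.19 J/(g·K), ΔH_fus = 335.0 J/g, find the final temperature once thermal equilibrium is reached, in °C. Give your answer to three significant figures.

T_f = 67.3 °C

Heat to bring ice to 0 °C and melt it: q₁ = 20.1×2.08×7.4 + 20.1×335.0 = 7042.9 J
Heat the water can supply cooling to 0 °C: 629.7×4.19×72.1 = 190232 J > q₁, so all ice melts.
Energy balance: 629.7×4.19×(72.1 − T) = 7042.9 + 20.1×4.19×(T − 0)
2638.443(72.1 − T) = 7042.9 + 84.219 T
190232 − 7042.9 = 2722.662 T
T = 183189.1 / 2722.662 = 67.28 °C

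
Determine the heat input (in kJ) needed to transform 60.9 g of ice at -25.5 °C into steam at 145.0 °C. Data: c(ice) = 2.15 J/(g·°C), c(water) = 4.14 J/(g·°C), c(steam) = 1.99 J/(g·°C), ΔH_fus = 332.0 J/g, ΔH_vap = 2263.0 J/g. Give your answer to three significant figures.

q = 192 kJ

q1 (heat ice -25.5→0.0 °C): 60.9 × 2.15 × 25.5 = 3339 J
q2 (melt at 0 °C): 60.9 × 332.0 = 20219 J
q3 (heat water 0.0→100.0 °C): 60.9 × 4.14 × 100.0 = 25213 J
q4 (vaporize at 100 °C): 60.9 × 2263.0 = 137817 J
q5 (heat steam 100.0→145.0 °C): 60.9 × 1.99 × 45.0 = 5454 J
Total: 3339 + 20219 + 25213 + 137817 + 5454 = 192042 J = 192 kJ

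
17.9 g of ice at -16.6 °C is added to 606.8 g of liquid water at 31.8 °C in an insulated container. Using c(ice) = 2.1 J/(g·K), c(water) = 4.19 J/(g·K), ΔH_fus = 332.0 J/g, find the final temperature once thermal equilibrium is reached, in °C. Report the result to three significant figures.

Heat to bring ice to 0 °C and melt it: q₁ = 17.9×2.1×16.6 + 17.9×332.0 = 6566.8 J
Heat the water can supply cooling to 0 °C: 606.8×4.19×31.8 = 80851.2 J > q₁, so all ice melts.
Energy balance: 606.8×4.19×(31.8 − T) = 6566.8 + 17.9×4.19×(T − 0)
2542.492(31.8 − T) = 6566.8 + 75.001 T
80851.2 − 6566.8 = 2617.493 T
T = 74284.4 / 2617.493 = 28.38 °C

T_f = 28.4 °C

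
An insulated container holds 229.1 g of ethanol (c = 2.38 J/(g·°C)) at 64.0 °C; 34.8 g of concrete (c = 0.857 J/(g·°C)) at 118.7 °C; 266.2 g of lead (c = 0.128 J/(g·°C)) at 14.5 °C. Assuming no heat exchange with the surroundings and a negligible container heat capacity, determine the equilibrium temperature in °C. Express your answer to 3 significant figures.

Σ mᵢcᵢ(T − Tᵢ) = 0  ⇒  T = Σ mᵢcᵢTᵢ / Σ mᵢcᵢ
Σ mᵢcᵢ = 229.1×2.38 + 34.8×0.857 + 266.2×0.128 = 609.1552
Σ mᵢcᵢTᵢ = 545.258×64.0 + 29.8236×118.7 + 34.0736×14.5 = 38931
T = 38931 / 609.1552 = 63.91 °C

T_f = 63.9 °C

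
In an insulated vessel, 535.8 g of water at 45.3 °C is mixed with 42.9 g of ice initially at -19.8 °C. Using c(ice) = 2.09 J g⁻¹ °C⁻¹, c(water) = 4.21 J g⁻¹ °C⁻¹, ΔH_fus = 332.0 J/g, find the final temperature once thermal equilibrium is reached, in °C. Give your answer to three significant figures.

Heat to bring ice to 0 °C and melt it: q₁ = 42.9×2.09×19.8 + 42.9×332.0 = 16018 J
Heat the water can supply cooling to 0 °C: 535.8×4.21×45.3 = 102184 J > q₁, so all ice melts.
Energy balance: 535.8×4.21×(45.3 − T) = 16018 + 42.9×4.21×(T − 0)
2255.718(45.3 − T) = 16018 + 180.609 T
102184 − 16018 = 2436.327 T
T = 86166 / 2436.327 = 35.37 °C

T_f = 35.4 °C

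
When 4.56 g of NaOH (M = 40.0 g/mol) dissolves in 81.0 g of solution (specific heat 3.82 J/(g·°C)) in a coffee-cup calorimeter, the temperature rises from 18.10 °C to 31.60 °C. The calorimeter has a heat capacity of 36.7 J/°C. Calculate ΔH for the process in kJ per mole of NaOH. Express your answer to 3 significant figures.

|ΔT| = |31.60 − 18.10| = 13.50 °C
|q_surr| = (81.0 × 3.82 + 36.7) × 13.50 = 346.12 × 13.50 = 4673 J
n(NaOH) = 4.56 / 40.0 = 0.1140 mol
Temperature rose, so q_rxn = −|q_surr| = -4.673 kJ
ΔH = q_rxn / n = -40.99 kJ/mol

ΔH = -41.0 kJ/mol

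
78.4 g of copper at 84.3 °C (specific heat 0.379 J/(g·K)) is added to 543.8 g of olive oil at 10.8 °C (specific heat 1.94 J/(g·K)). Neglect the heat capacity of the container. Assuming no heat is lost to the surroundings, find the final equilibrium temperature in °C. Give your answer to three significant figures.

T_f = 12.8 °C

Heat lost by copper = heat gained by olive oil.
(78.4)(0.379)(84.3 − T) = (543.8)(1.94)(T − 10.8)
29.7136 (84.3 − T) = 1054.972 (T − 10.8)
2504.9 − 29.7136 T = 1054.972 T − 11394
13898.9 = 1084.6856 T
T = 12.81 °C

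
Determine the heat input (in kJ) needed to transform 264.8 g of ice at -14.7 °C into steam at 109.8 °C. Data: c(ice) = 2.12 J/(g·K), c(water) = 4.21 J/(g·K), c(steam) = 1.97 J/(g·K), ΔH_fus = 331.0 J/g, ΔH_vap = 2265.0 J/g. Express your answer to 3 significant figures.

q1 (heat ice -14.7→0.0 °C): 264.8 × 2.12 × 14.7 = 8252 J
q2 (melt at 0 °C): 264.8 × 331.0 = 87649 J
q3 (heat water 0.0→100.0 °C): 264.8 × 4.21 × 100.0 = 111481 J
q4 (vaporize at 100 °C): 264.8 × 2265.0 = 599772 J
q5 (heat steam 100.0→109.8 °C): 264.8 × 1.97 × 9.8 = 5112 J
Total: 8252 + 87649 + 111481 + 599772 + 5112 = 812266 J = 812 kJ

q = 812 kJ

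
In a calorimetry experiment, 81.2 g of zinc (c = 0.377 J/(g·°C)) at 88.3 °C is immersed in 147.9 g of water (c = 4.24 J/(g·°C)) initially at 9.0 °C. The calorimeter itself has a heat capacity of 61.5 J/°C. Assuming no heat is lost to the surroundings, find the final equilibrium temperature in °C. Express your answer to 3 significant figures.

T_f = 12.4 °C

Heat lost by zinc = heat gained by water + calorimeter.
(81.2)(0.377)(88.3 − T) = [(147.9)(4.24) + 61.5](T − 9.0)
30.6124 (88.3 − T) = 688.596 (T − 9.0)
2703.1 − 30.6124 T = 688.596 T − 6197.4
8900.5 = 719.2084 T
T = 12.38 °C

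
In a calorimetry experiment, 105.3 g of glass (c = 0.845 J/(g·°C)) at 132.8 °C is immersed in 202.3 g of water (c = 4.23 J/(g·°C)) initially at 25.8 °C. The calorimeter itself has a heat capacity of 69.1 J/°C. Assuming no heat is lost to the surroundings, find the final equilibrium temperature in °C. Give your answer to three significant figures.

T_f = 35.2 °C

Heat lost by glass = heat gained by water + calorimeter.
(105.3)(0.845)(132.8 − T) = [(202.3)(4.23) + 69.1](T − 25.8)
88.9785 (132.8 − T) = 924.829 (T − 25.8)
11816 − 88.9785 T = 924.829 T − 23861
35677 = 1013.8075 T
T = 35.19 °C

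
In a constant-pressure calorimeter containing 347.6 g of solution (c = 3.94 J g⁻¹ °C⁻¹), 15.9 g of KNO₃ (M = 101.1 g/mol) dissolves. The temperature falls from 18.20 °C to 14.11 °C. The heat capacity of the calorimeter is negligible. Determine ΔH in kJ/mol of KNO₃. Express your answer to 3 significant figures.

|ΔT| = |14.11 − 18.20| = 4.09 °C
|q_surr| = (347.6 × 3.94) × 4.09 = 1369.544 × 4.09 = 5601 J
n(KNO₃) = 15.9 / 101.1 = 0.1573 mol
Temperature fell, so q_rxn = +|q_surr| = 5.601 kJ
ΔH = q_rxn / n = 35.61 kJ/mol

ΔH = 35.6 kJ/mol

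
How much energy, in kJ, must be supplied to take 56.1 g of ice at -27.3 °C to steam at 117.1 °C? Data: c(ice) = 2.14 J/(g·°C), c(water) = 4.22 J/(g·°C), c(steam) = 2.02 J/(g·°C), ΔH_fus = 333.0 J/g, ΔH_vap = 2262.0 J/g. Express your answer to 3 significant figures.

q = 174 kJ

q1 (heat ice -27.3→0.0 °C): 56.1 × 2.14 × 27.3 = 3277 J
q2 (melt at 0 °C): 56.1 × 333.0 = 18681 J
q3 (heat water 0.0→100.0 °C): 56.1 × 4.22 × 100.0 = 23674 J
q4 (vaporize at 100 °C): 56.1 × 2262.0 = 126898 J
q5 (heat steam 100.0→117.1 °C): 56.1 × 2.02 × 17.1 = 1938 J
Total: 3277 + 18681 + 23674 + 126898 + 1938 = 174468 J = 174 kJ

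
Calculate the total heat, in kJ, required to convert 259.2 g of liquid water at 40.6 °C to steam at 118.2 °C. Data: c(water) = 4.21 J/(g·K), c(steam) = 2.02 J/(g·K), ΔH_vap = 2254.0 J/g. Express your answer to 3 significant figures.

q1 (heat water 40.6→100.0 °C): 259.2 × 4.21 × 59.4 = 64819 J
q2 (vaporize at 100 °C): 259.2 × 2254.0 = 584237 J
q3 (heat steam 100.0→118.2 °C): 259.2 × 2.02 × 18.2 = 9529 J
Total: 64819 + 584237 + 9529 = 658585 J = 659 kJ

q = 659 kJ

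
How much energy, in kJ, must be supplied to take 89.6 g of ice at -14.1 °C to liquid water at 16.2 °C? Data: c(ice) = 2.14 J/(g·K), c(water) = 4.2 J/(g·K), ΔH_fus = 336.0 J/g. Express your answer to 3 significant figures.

q1 (heat ice -14.1→0.0 °C): 89.6 × 2.14 × 14.1 = 2704 J
q2 (melt at 0 °C): 89.6 × 336.0 = 30106 J
q3 (heat water 0.0→16.2 °C): 89.6 × 4.2 × 16.2 = 6096 J
Total: 2704 + 30106 + 6096 = 38906 J = 38.9 kJ

q = 38.9 kJ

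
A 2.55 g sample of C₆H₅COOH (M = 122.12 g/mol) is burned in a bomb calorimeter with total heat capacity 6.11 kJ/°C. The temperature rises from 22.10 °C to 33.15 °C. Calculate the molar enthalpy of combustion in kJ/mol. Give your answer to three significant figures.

ΔT = 33.15 − 22.10 = 11.05 °C
q_cal = C_cal × ΔT = 6.11 × 11.05 = 67.5155 kJ
n = 2.55 / 122.12 = 0.02088 mol
q_rxn = −q_cal = -67.5155 kJ
ΔH = -67.5155 / 0.02088 = -3234 kJ/mol

ΔH = -3230 kJ/mol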